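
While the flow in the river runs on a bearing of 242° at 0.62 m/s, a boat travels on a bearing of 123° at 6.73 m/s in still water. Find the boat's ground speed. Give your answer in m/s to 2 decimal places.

Taking east as x and north as y: velocity relative to the water = (5.644, -3.665) m/s; the water relative to ground = (-0.547, -0.291) m/s.
Velocity relative to ground = (5.644, -3.665) + (-0.547, -0.291) = (5.097, -3.956) m/s.
Speed = |(5.097, -3.956)| = 6.452 m/s.

6.45 m/s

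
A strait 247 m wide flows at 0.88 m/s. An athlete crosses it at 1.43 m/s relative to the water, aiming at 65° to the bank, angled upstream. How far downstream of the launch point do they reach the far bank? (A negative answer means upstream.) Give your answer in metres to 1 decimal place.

52.5 m

Perpendicular speed = 1.296 m/s; crossing time = 247 / 1.296 = 190.583 s.
Net downstream speed = 0.276 m/s.
Drift = 0.276 × 190.583 = 52.535 m (downstream).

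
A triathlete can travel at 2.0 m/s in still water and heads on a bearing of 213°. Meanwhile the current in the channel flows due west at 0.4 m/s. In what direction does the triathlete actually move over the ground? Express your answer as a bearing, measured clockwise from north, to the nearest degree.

Taking east as x and north as y: velocity relative to the water = (-1.089, -1.677) m/s; the water relative to ground = (-0.400, 0.000) m/s.
Velocity relative to ground = (-1.089, -1.677) + (-0.400, 0.000) = (-1.489, -1.677) m/s.
Bearing = atan2(-1.49, -1.68) = 221.60° clockwise from north.

222°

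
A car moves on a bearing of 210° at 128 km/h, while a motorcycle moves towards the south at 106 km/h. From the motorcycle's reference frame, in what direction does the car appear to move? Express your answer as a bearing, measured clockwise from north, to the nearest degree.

266°

Taking east as x and north as y: car velocity = (-64.000, -110.851) km/h; motorcycle velocity = (0.000, -106.000) km/h.
Velocity of car relative to motorcycle = (-64.000, -110.851) − (0.000, -106.000) = (-64.000, -4.851) km/h.
Bearing = atan2(-64.00, -4.85) = 265.67° clockwise from north.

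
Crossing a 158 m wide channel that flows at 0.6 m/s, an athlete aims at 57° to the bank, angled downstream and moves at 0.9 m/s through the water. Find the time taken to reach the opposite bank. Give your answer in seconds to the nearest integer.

The component of the athlete's velocity perpendicular to the bank is 0.9 × sin 57° = 0.755 m/s.
Only the cross-stream component determines the crossing time; the current contributes nothing perpendicular to the bank.
Time = 158 / 0.755 = 209.326 s.

209 s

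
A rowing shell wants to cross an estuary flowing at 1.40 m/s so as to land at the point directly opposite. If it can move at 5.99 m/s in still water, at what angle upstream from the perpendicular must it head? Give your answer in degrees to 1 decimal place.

To cancel the current, the upstream component of the rowing shell's velocity must equal the flow: 5.99 sin θ = 1.40.
sin θ = 1.40 / 5.99 = 0.2337.
θ = arcsin(0.2337) = 13.516°.

13.5°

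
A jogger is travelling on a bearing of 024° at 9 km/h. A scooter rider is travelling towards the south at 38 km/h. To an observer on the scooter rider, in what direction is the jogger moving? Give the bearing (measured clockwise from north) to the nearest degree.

005°

Taking east as x and north as y: jogger velocity = (3.661, 8.222) km/h; scooter rider velocity = (0.000, -38.000) km/h.
Velocity of jogger relative to scooter rider = (3.661, 8.222) − (0.000, -38.000) = (3.661, 46.222) km/h.
Bearing = atan2(3.66, 46.22) = 4.53° clockwise from north.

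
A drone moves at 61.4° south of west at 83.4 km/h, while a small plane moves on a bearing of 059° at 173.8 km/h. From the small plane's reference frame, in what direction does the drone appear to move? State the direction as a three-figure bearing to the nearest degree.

Taking east as x and north as y: drone velocity = (-39.923, -73.224) km/h; small plane velocity = (148.976, 89.514) km/h.
Velocity of drone relative to small plane = (-39.923, -73.224) − (148.976, 89.514) = (-188.899, -162.737) km/h.
Bearing = atan2(-188.90, -162.74) = 229.25° clockwise from north.

229°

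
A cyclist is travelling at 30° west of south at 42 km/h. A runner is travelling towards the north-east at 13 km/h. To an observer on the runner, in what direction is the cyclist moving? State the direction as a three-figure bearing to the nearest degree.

214°

Taking east as x and north as y: cyclist velocity = (-21.000, -36.373) km/h; runner velocity = (9.192, 9.192) km/h.
Velocity of cyclist relative to runner = (-21.000, -36.373) − (9.192, 9.192) = (-30.192, -45.565) km/h.
Bearing = atan2(-30.19, -45.57) = 213.53° clockwise from north.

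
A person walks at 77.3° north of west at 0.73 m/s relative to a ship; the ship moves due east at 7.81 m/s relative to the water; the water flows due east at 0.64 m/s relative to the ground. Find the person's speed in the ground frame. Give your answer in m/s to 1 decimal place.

In east/north components (m/s): person relative to ship = (-0.160, 0.712); ship relative to water = (7.810, 0.000); water relative to ground = (0.640, 0.000).
Sum = (8.290, 0.712) m/s.
Speed = |(8.290, 0.712)| = 8.320 m/s.

8.3 m/s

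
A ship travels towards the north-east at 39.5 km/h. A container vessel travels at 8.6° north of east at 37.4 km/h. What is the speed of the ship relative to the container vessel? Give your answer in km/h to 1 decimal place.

24.1 km/h

Taking east as x and north as y: ship velocity = (27.931, 27.931) km/h; container vessel velocity = (36.979, 5.593) km/h.
Velocity of ship relative to container vessel = (27.931, 27.931) − (36.979, 5.593) = (-9.049, 22.338) km/h.
Magnitude = |(-9.049, 22.338)| = 24.101 km/h.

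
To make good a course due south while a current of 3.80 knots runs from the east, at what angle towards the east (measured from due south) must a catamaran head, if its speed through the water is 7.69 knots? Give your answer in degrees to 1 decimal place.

29.6°

The current pushes perpendicular to the desired track; the heading must have a component into the current equal to 3.80 knots: 7.69 sin θ = 3.80.
sin θ = 0.4941, so θ = 29.614°.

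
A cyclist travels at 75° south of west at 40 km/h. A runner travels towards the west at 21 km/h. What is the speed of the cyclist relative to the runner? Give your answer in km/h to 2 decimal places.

Taking east as x and north as y: cyclist velocity = (-10.353, -38.637) km/h; runner velocity = (-21.000, 0.000) km/h.
Velocity of cyclist relative to runner = (-10.353, -38.637) − (-21.000, 0.000) = (10.647, -38.637) km/h.
Magnitude = |(10.647, -38.637)| = 40.077 km/h.

40.08 km/h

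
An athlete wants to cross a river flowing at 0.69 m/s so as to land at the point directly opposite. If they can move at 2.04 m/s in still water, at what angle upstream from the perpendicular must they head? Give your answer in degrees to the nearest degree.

To cancel the current, the upstream component of the athlete's velocity must equal the flow: 2.04 sin θ = 0.69.
sin θ = 0.69 / 2.04 = 0.3382.
θ = arcsin(0.3382) = 19.769°.

20°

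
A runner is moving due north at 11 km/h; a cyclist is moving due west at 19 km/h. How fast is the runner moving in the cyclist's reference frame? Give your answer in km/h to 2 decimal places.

21.95 km/h

Taking east as x and north as y: runner velocity = (0.000, 11.000) km/h; cyclist velocity = (-19.000, 0.000) km/h.
Velocity of runner relative to cyclist = (0.000, 11.000) − (-19.000, 0.000) = (19.000, 11.000) km/h.
Magnitude = |(19.000, 11.000)| = 21.954 km/h.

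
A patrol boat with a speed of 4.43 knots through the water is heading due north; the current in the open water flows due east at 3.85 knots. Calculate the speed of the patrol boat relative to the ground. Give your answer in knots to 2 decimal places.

5.87 knots

Taking east as x and north as y: velocity relative to the water = (0.000, 4.430) knots; the water relative to ground = (3.850, 0.000) knots.
Velocity relative to ground = (0.000, 4.430) + (3.850, 0.000) = (3.850, 4.430) knots.
Speed = |(3.850, 4.430)| = 5.869 knots.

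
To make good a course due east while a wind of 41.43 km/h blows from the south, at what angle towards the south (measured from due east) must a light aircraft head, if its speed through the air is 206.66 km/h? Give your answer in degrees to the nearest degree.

The wind pushes perpendicular to the desired track; the heading must have a component into the wind equal to 41.43 km/h: 206.66 sin θ = 41.43.
sin θ = 0.2005, so θ = 11.565°.

12°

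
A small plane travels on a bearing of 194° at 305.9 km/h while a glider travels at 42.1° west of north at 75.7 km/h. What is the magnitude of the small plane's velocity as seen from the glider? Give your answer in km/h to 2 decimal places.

353.75 km/h

Taking east as x and north as y: small plane velocity = (-74.004, -296.813) km/h; glider velocity = (-50.751, 56.168) km/h.
Velocity of small plane relative to glider = (-74.004, -296.813) − (-50.751, 56.168) = (-23.253, -352.981) km/h.
Magnitude = |(-23.253, -352.981)| = 353.746 km/h.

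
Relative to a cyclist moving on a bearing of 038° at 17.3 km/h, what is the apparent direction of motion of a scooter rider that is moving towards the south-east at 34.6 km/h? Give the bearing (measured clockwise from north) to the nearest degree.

Taking east as x and north as y: scooter rider velocity = (24.466, -24.466) km/h; cyclist velocity = (10.651, 13.633) km/h.
Velocity of scooter rider relative to cyclist = (24.466, -24.466) − (10.651, 13.633) = (13.815, -38.098) km/h.
Bearing = atan2(13.81, -38.10) = 160.07° clockwise from north.

160°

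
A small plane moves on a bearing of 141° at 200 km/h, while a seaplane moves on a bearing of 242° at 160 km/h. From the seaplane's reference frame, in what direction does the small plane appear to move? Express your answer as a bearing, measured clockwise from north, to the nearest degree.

107°

Taking east as x and north as y: small plane velocity = (125.864, -155.429) km/h; seaplane velocity = (-141.272, -75.115) km/h.
Velocity of small plane relative to seaplane = (125.864, -155.429) − (-141.272, -75.115) = (267.136, -80.314) km/h.
Bearing = atan2(267.14, -80.31) = 106.73° clockwise from north.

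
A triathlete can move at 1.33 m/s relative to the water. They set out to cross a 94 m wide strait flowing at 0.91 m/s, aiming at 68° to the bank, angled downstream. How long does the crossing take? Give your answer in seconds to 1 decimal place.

76.2 s

The component of the triathlete's velocity perpendicular to the bank is 1.33 × sin 68° = 1.233 m/s.
The current is parallel to the bank, so it does not affect the crossing time.
Time = 94 / 1.233 = 76.227 s.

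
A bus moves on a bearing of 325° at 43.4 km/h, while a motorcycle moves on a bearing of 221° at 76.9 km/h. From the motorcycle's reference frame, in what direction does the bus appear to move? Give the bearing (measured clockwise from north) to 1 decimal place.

Taking east as x and north as y: bus velocity = (-24.893, 35.551) km/h; motorcycle velocity = (-50.451, -58.037) km/h.
Velocity of bus relative to motorcycle = (-24.893, 35.551) − (-50.451, -58.037) = (25.558, 93.588) km/h.
Bearing = atan2(25.56, 93.59) = 15.27° clockwise from north.

015.3°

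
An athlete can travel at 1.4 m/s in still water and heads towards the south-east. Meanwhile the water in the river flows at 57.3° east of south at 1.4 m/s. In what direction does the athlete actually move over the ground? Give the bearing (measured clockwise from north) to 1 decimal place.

128.8°

Taking east as x and north as y: velocity relative to the water = (0.990, -0.990) m/s; the water relative to ground = (1.178, -0.756) m/s.
Velocity relative to ground = (0.990, -0.990) + (1.178, -0.756) = (2.168, -1.746) m/s.
Bearing = atan2(2.17, -1.75) = 128.85° clockwise from north.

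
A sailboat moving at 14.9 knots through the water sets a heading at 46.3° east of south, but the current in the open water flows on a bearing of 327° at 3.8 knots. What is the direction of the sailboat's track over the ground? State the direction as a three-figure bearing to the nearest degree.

129°

Taking east as x and north as y: velocity relative to the water = (10.772, -10.294) knots; the water relative to ground = (-2.070, 3.187) knots.
Velocity relative to ground = (10.772, -10.294) + (-2.070, 3.187) = (8.703, -7.107) knots.
Bearing = atan2(8.70, -7.11) = 129.24° clockwise from north.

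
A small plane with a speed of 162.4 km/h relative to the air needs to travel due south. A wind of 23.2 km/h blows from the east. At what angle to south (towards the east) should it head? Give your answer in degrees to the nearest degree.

8°

The wind pushes perpendicular to the desired track; the heading must have a component into the wind equal to 23.2 km/h: 162.4 sin θ = 23.2.
sin θ = 0.1429, so θ = 8.213°.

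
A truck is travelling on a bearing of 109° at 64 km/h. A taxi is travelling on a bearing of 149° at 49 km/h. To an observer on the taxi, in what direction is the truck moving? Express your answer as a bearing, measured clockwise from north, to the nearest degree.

Taking east as x and north as y: truck velocity = (60.513, -20.836) km/h; taxi velocity = (25.237, -42.001) km/h.
Velocity of truck relative to taxi = (60.513, -20.836) − (25.237, -42.001) = (35.276, 21.165) km/h.
Bearing = atan2(35.28, 21.16) = 59.04° clockwise from north.

059°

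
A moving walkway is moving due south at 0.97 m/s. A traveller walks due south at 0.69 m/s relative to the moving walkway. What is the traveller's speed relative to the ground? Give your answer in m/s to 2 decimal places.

1.66 m/s

Taking east as x and north as y: moving walkway velocity = (0.000, -0.970) m/s; traveller velocity relative to moving walkway = (0.000, -0.690) m/s.
Velocity relative to ground = (0.000, -0.970) + (0.000, -0.690) = (0.000, -1.660) m/s.
Speed = |(0.000, -1.660)| = 1.660 m/s.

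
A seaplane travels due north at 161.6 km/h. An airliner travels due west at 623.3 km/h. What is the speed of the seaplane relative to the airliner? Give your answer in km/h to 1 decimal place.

Taking east as x and north as y: seaplane velocity = (0.000, 161.600) km/h; airliner velocity = (-623.300, 0.000) km/h.
Velocity of seaplane relative to airliner = (0.000, 161.600) − (-623.300, 0.000) = (623.300, 161.600) km/h.
Magnitude = |(623.300, 161.600)| = 643.908 km/h.

643.9 km/h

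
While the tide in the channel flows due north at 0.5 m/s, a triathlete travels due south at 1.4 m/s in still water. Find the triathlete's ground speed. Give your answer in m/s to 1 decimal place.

0.9 m/s

Taking east as x and north as y: velocity relative to the water = (0.000, -1.400) m/s; the water relative to ground = (0.000, 0.500) m/s.
Velocity relative to ground = (0.000, -1.400) + (0.000, 0.500) = (0.000, -0.900) m/s.
Speed = |(0.000, -0.900)| = 0.900 m/s.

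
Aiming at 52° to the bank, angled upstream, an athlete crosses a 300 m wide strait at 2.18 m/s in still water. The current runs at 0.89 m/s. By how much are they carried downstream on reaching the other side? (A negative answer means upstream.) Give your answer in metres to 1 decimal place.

Perpendicular speed = 1.718 m/s; crossing time = 300 / 1.718 = 174.636 s.
Net downstream speed = -0.452 m/s.
Drift = -0.452 × 174.636 = -78.960 m (upstream).

-79.0 m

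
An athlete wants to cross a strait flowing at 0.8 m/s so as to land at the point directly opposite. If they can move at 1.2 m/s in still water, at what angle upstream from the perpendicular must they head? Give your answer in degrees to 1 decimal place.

To cancel the current, the upstream component of the athlete's velocity must equal the flow: 1.2 sin θ = 0.8.
sin θ = 0.8 / 1.2 = 0.6667.
θ = arcsin(0.6667) = 41.810°.

41.8°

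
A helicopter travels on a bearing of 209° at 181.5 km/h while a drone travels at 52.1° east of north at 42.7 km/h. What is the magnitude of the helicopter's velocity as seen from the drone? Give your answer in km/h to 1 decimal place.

221.4 km/h

Taking east as x and north as y: helicopter velocity = (-87.993, -158.743) km/h; drone velocity = (33.694, 26.230) km/h.
Velocity of helicopter relative to drone = (-87.993, -158.743) − (33.694, 26.230) = (-121.687, -184.973) km/h.
Magnitude = |(-121.687, -184.973)| = 221.411 km/h.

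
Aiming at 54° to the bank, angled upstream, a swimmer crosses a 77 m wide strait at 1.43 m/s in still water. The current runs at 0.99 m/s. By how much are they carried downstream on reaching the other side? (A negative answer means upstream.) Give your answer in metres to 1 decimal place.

9.9 m

Perpendicular speed = 1.157 m/s; crossing time = 77 / 1.157 = 66.558 s.
Net downstream speed = 0.149 m/s.
Drift = 0.149 × 66.558 = 9.948 m (downstream).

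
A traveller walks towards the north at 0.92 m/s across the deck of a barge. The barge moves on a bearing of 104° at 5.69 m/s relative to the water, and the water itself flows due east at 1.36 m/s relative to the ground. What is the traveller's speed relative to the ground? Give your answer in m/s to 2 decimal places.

In east/north components (m/s): traveller relative to barge = (0.000, 0.920); barge relative to water = (5.521, -1.377); water relative to ground = (1.360, 0.000).
Sum = (6.881, -0.457) m/s.
Speed = |(6.881, -0.457)| = 6.896 m/s.

6.90 m/s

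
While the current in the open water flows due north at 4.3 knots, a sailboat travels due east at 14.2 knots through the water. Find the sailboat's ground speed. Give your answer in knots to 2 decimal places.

14.84 knots

Taking east as x and north as y: velocity relative to the water = (14.200, 0.000) knots; the water relative to ground = (0.000, 4.300) knots.
Velocity relative to ground = (14.200, 0.000) + (0.000, 4.300) = (14.200, 4.300) knots.
Speed = |(14.200, 4.300)| = 14.837 knots.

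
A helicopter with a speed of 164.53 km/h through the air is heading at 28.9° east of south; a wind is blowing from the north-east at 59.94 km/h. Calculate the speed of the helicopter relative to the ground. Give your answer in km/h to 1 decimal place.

Taking east as x and north as y: velocity relative to the air = (79.514, -144.040) km/h; the air relative to ground = (-42.384, -42.384) km/h.
Velocity relative to ground = (79.514, -144.040) + (-42.384, -42.384) = (37.130, -186.424) km/h.
Speed = |(37.130, -186.424)| = 190.086 km/h.

190.1 km/h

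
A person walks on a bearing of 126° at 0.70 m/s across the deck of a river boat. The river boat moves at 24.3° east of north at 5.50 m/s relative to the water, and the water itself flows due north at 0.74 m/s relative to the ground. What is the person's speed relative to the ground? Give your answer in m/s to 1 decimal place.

In east/north components (m/s): person relative to river boat = (0.566, -0.411); river boat relative to water = (2.263, 5.013); water relative to ground = (0.000, 0.740).
Sum = (2.830, 5.341) m/s.
Speed = |(2.830, 5.341)| = 6.045 m/s.

6.0 m/s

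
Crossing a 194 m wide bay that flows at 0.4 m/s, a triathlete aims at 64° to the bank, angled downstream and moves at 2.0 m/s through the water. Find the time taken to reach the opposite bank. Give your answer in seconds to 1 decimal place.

107.9 s

The component of the triathlete's velocity perpendicular to the bank is 2.0 × sin 64° = 1.798 m/s.
The flow acts along the bank and has no component across it.
Time = 194 / 1.798 = 107.922 s.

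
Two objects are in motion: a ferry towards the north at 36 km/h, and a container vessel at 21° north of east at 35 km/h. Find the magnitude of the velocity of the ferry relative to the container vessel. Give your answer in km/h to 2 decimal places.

Taking east as x and north as y: ferry velocity = (0.000, 36.000) km/h; container vessel velocity = (32.675, 12.543) km/h.
Velocity of ferry relative to container vessel = (0.000, 36.000) − (32.675, 12.543) = (-32.675, 23.457) km/h.
Magnitude = |(-32.675, 23.457)| = 40.223 km/h.

40.22 km/h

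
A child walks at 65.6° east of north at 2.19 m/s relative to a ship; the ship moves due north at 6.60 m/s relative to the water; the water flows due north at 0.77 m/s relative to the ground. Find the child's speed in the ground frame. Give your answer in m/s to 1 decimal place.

8.5 m/s

In east/north components (m/s): child relative to ship = (1.994, 0.905); ship relative to water = (0.000, 6.600); water relative to ground = (0.000, 0.770).
Sum = (1.994, 8.275) m/s.
Speed = |(1.994, 8.275)| = 8.512 m/s.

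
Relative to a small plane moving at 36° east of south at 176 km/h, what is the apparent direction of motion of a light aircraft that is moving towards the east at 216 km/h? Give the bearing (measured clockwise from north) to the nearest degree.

Taking east as x and north as y: light aircraft velocity = (216.000, 0.000) km/h; small plane velocity = (103.450, -142.387) km/h.
Velocity of light aircraft relative to small plane = (216.000, 0.000) − (103.450, -142.387) = (112.550, 142.387) km/h.
Bearing = atan2(112.55, 142.39) = 38.32° clockwise from north.

038°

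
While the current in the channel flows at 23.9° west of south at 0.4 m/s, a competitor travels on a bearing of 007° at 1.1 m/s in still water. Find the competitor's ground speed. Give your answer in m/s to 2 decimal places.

0.73 m/s

Taking east as x and north as y: velocity relative to the water = (0.134, 1.092) m/s; the water relative to ground = (-0.162, -0.366) m/s.
Velocity relative to ground = (0.134, 1.092) + (-0.162, -0.366) = (-0.028, 0.726) m/s.
Speed = |(-0.028, 0.726)| = 0.727 m/s.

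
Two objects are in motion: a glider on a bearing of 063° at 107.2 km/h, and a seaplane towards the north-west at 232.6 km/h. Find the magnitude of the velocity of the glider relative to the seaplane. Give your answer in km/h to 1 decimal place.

284.6 km/h

Taking east as x and north as y: glider velocity = (95.516, 48.668) km/h; seaplane velocity = (-164.473, 164.473) km/h.
Velocity of glider relative to seaplane = (95.516, 48.668) − (-164.473, 164.473) = (259.989, -115.805) km/h.
Magnitude = |(259.989, -115.805)| = 284.614 km/h.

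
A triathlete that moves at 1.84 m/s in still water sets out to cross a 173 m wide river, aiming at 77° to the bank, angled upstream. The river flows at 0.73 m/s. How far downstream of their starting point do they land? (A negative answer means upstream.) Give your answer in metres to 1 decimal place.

30.5 m

Perpendicular speed = 1.793 m/s; crossing time = 173 / 1.793 = 96.495 s.
Net downstream speed = 0.316 m/s.
Drift = 0.316 × 96.495 = 30.501 m (downstream).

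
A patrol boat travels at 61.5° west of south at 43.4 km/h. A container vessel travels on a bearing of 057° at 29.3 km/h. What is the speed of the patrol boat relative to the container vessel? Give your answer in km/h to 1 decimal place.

Taking east as x and north as y: patrol boat velocity = (-38.141, -20.709) km/h; container vessel velocity = (24.573, 15.958) km/h.
Velocity of patrol boat relative to container vessel = (-38.141, -20.709) − (24.573, 15.958) = (-62.714, -36.667) km/h.
Magnitude = |(-62.714, -36.667)| = 72.646 km/h.

72.6 km/h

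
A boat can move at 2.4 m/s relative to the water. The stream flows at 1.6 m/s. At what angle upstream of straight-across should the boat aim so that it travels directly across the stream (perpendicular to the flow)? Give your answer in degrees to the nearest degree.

42°

To cancel the current, the upstream component of the boat's velocity must equal the flow: 2.4 sin θ = 1.6.
sin θ = 1.6 / 2.4 = 0.6667.
θ = arcsin(0.6667) = 41.810°.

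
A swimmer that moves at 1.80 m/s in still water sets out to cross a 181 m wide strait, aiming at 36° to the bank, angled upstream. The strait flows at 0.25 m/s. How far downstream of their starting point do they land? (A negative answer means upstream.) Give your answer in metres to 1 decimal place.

Perpendicular speed = 1.058 m/s; crossing time = 181 / 1.058 = 171.075 s.
Net downstream speed = -1.206 m/s.
Drift = -1.206 × 171.075 = -206.356 m (upstream).

-206.4 m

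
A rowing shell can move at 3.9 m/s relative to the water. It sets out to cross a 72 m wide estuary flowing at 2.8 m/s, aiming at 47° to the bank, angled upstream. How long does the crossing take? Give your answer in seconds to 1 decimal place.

The component of the rowing shell's velocity perpendicular to the bank is 3.9 × sin 47° = 2.852 m/s.
Only the cross-stream component determines the crossing time; the current contributes nothing perpendicular to the bank.
Time = 72 / 2.852 = 25.243 s.

25.2 s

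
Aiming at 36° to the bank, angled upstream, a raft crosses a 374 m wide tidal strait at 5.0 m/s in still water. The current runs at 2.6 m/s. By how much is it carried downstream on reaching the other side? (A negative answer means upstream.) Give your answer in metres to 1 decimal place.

-183.9 m

Perpendicular speed = 2.939 m/s; crossing time = 374 / 2.939 = 127.257 s.
Net downstream speed = -1.445 m/s.
Drift = -1.445 × 127.257 = -183.898 m (upstream).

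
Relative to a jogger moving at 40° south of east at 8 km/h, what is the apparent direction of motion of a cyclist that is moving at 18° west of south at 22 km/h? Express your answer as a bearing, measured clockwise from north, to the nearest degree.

219°

Taking east as x and north as y: cyclist velocity = (-6.798, -20.923) km/h; jogger velocity = (6.128, -5.142) km/h.
Velocity of cyclist relative to jogger = (-6.798, -20.923) − (6.128, -5.142) = (-12.927, -15.781) km/h.
Bearing = atan2(-12.93, -15.78) = 219.32° clockwise from north.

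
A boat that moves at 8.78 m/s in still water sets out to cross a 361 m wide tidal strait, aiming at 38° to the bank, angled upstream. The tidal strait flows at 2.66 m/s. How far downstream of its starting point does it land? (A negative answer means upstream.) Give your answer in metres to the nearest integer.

Perpendicular speed = 5.406 m/s; crossing time = 361 / 5.406 = 66.784 s.
Net downstream speed = -4.259 m/s.
Drift = -4.259 × 66.784 = -284.414 m (upstream).

-284 m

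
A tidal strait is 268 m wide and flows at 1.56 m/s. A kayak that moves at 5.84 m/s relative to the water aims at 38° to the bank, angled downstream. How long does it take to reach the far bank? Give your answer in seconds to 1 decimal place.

74.5 s

The component of the kayak's velocity perpendicular to the bank is 5.84 × sin 38° = 3.595 m/s.
The current is parallel to the bank, so it does not affect the crossing time.
Time = 268 / 3.595 = 74.538 s.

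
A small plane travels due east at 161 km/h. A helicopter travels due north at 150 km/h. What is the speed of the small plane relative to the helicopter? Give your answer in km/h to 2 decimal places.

220.05 km/h

Taking east as x and north as y: small plane velocity = (161.000, 0.000) km/h; helicopter velocity = (0.000, 150.000) km/h.
Velocity of small plane relative to helicopter = (161.000, 0.000) − (0.000, 150.000) = (161.000, -150.000) km/h.
Magnitude = |(161.000, -150.000)| = 220.048 km/h.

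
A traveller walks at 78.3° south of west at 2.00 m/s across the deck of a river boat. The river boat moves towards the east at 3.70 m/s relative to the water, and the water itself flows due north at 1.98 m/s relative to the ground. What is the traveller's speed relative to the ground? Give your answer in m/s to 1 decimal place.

3.3 m/s

In east/north components (m/s): traveller relative to river boat = (-0.406, -1.958); river boat relative to water = (3.700, 0.000); water relative to ground = (0.000, 1.980).
Sum = (3.294, 0.022) m/s.
Speed = |(3.294, 0.022)| = 3.294 m/s.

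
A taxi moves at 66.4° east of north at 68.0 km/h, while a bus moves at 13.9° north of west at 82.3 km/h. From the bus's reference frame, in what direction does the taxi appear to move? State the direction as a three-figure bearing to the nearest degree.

087°

Taking east as x and north as y: taxi velocity = (62.313, 27.224) km/h; bus velocity = (-79.890, 19.771) km/h.
Velocity of taxi relative to bus = (62.313, 27.224) − (-79.890, 19.771) = (142.203, 7.453) km/h.
Bearing = atan2(142.20, 7.45) = 87.00° clockwise from north.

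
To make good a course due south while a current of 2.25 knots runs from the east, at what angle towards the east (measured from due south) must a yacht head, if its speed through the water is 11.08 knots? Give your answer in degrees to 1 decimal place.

The current pushes perpendicular to the desired track; the heading must have a component into the current equal to 2.25 knots: 11.08 sin θ = 2.25.
sin θ = 0.2031, so θ = 11.716°.

11.7°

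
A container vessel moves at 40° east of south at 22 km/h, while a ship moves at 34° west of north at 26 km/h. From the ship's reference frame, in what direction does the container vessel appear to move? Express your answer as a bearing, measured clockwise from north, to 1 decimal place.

143.3°

Taking east as x and north as y: container vessel velocity = (14.141, -16.853) km/h; ship velocity = (-14.539, 21.555) km/h.
Velocity of container vessel relative to ship = (14.141, -16.853) − (-14.539, 21.555) = (28.680, -38.408) km/h.
Bearing = atan2(28.68, -38.41) = 143.25° clockwise from north.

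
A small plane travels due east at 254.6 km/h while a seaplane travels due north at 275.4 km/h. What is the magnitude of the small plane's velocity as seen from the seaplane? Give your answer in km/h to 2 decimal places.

375.06 km/h

Taking east as x and north as y: small plane velocity = (254.600, 0.000) km/h; seaplane velocity = (0.000, 275.400) km/h.
Velocity of small plane relative to seaplane = (254.600, 0.000) − (0.000, 275.400) = (254.600, -275.400) km/h.
Magnitude = |(254.600, -275.400)| = 375.055 km/h.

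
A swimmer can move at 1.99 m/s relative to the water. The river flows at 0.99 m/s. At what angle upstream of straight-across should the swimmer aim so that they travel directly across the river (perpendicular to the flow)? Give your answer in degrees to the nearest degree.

30°

To cancel the current, the upstream component of the swimmer's velocity must equal the flow: 1.99 sin θ = 0.99.
sin θ = 0.99 / 1.99 = 0.4975.
θ = arcsin(0.4975) = 29.834°.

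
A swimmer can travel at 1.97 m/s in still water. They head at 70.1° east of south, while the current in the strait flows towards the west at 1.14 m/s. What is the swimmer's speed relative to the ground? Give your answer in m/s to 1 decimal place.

1.0 m/s

Taking east as x and north as y: velocity relative to the water = (1.852, -0.671) m/s; the water relative to ground = (-1.140, 0.000) m/s.
Velocity relative to ground = (1.852, -0.671) + (-1.140, 0.000) = (0.712, -0.671) m/s.
Speed = |(0.712, -0.671)| = 0.978 m/s.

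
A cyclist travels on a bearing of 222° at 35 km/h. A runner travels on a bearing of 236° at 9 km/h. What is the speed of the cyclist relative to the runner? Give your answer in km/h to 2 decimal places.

26.36 km/h

Taking east as x and north as y: cyclist velocity = (-23.420, -26.010) km/h; runner velocity = (-7.461, -5.033) km/h.
Velocity of cyclist relative to runner = (-23.420, -26.010) − (-7.461, -5.033) = (-15.958, -20.977) km/h.
Magnitude = |(-15.958, -20.977)| = 26.357 km/h.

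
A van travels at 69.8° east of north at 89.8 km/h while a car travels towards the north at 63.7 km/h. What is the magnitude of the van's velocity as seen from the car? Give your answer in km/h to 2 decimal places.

Taking east as x and north as y: van velocity = (84.277, 31.008) km/h; car velocity = (0.000, 63.700) km/h.
Velocity of van relative to car = (84.277, 31.008) − (0.000, 63.700) = (84.277, -32.692) km/h.
Magnitude = |(84.277, -32.692)| = 90.395 km/h.

90.40 km/h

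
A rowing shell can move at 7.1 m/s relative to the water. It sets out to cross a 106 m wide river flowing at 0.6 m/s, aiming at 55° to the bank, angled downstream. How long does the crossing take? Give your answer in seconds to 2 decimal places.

18.23 s

The component of the rowing shell's velocity perpendicular to the bank is 7.1 × sin 55° = 5.816 m/s.
The current is parallel to the bank, so it does not affect the crossing time.
Time = 106 / 5.816 = 18.226 s.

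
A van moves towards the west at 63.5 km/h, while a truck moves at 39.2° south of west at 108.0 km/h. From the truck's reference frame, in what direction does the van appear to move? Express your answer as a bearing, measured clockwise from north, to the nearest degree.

Taking east as x and north as y: van velocity = (-63.500, 0.000) km/h; truck velocity = (-83.694, -68.259) km/h.
Velocity of van relative to truck = (-63.500, 0.000) − (-83.694, -68.259) = (20.194, 68.259) km/h.
Bearing = atan2(20.19, 68.26) = 16.48° clockwise from north.

016°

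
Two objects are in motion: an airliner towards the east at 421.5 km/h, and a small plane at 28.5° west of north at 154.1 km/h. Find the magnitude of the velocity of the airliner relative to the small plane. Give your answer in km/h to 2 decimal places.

Taking east as x and north as y: airliner velocity = (421.500, 0.000) km/h; small plane velocity = (-73.530, 135.426) km/h.
Velocity of airliner relative to small plane = (421.500, 0.000) − (-73.530, 135.426) = (495.030, -135.426) km/h.
Magnitude = |(495.030, -135.426)| = 513.220 km/h.

513.22 km/h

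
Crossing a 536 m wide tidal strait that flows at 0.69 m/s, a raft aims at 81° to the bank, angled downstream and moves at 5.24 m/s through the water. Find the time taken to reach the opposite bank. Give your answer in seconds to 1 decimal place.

103.6 s

The component of the raft's velocity perpendicular to the bank is 5.24 × sin 81° = 5.175 m/s.
Only the cross-stream component determines the crossing time; the current contributes nothing perpendicular to the bank.
Time = 536 / 5.175 = 103.565 s.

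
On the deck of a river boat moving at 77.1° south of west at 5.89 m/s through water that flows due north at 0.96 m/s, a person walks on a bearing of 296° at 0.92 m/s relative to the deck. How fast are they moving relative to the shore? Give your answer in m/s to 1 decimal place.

4.9 m/s

In east/north components (m/s): person relative to river boat = (-0.827, 0.403); river boat relative to water = (-1.315, -5.741); water relative to ground = (0.000, 0.960).
Sum = (-2.142, -4.378) m/s.
Speed = |(-2.142, -4.378)| = 4.874 m/s.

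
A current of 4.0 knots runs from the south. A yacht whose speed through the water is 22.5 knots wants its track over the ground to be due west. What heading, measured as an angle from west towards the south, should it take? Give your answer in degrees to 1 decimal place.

10.2°

The current pushes perpendicular to the desired track; the heading must have a component into the current equal to 4.0 knots: 22.5 sin θ = 4.0.
sin θ = 0.1778, so θ = 10.240°.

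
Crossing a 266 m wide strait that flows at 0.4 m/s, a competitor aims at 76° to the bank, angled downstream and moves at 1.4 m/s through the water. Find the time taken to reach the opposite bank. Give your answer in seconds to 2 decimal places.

The component of the competitor's velocity perpendicular to the bank is 1.4 × sin 76° = 1.358 m/s.
Only the cross-stream component determines the crossing time; the current contributes nothing perpendicular to the bank.
Time = 266 / 1.358 = 195.817 s.

195.82 s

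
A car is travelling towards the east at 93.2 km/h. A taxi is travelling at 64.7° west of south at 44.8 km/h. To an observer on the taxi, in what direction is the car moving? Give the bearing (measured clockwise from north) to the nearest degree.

082°

Taking east as x and north as y: car velocity = (93.200, 0.000) km/h; taxi velocity = (-40.503, -19.146) km/h.
Velocity of car relative to taxi = (93.200, 0.000) − (-40.503, -19.146) = (133.703, 19.146) km/h.
Bearing = atan2(133.70, 19.15) = 81.85° clockwise from north.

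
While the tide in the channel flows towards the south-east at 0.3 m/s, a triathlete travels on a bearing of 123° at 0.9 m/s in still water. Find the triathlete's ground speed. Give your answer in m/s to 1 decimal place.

1.2 m/s

Taking east as x and north as y: velocity relative to the water = (0.755, -0.490) m/s; the water relative to ground = (0.212, -0.212) m/s.
Velocity relative to ground = (0.755, -0.490) + (0.212, -0.212) = (0.967, -0.702) m/s.
Speed = |(0.967, -0.702)| = 1.195 m/s.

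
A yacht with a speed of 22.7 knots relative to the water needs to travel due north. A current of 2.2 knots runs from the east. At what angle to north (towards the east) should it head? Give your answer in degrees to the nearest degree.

6°

The current pushes perpendicular to the desired track; the heading must have a component into the current equal to 2.2 knots: 22.7 sin θ = 2.2.
sin θ = 0.0969, so θ = 5.562°.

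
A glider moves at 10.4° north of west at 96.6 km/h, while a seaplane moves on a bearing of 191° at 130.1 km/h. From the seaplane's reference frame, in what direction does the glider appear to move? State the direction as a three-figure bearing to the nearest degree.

334°

Taking east as x and north as y: glider velocity = (-95.013, 17.438) km/h; seaplane velocity = (-24.824, -127.710) km/h.
Velocity of glider relative to seaplane = (-95.013, 17.438) − (-24.824, -127.710) = (-70.189, 145.148) km/h.
Bearing = atan2(-70.19, 145.15) = 334.19° clockwise from north.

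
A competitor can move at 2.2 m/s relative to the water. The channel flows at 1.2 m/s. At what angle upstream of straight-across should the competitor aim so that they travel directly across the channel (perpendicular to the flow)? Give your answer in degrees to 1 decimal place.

33.1°

To cancel the current, the upstream component of the competitor's velocity must equal the flow: 2.2 sin θ = 1.2.
sin θ = 1.2 / 2.2 = 0.5455.
θ = arcsin(0.5455) = 33.056°.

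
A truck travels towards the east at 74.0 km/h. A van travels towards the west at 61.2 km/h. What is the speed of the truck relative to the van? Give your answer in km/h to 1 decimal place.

Taking east as x and north as y: truck velocity = (74.000, 0.000) km/h; van velocity = (-61.200, 0.000) km/h.
Velocity of truck relative to van = (74.000, 0.000) − (-61.200, 0.000) = (135.200, 0.000) km/h.
Magnitude = |(135.200, 0.000)| = 135.200 km/h.

135.2 km/h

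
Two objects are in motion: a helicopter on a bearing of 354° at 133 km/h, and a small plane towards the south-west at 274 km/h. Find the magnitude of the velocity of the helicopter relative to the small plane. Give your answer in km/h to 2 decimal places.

372.33 km/h

Taking east as x and north as y: helicopter velocity = (-13.902, 132.271) km/h; small plane velocity = (-193.747, -193.747) km/h.
Velocity of helicopter relative to small plane = (-13.902, 132.271) − (-193.747, -193.747) = (179.845, 326.019) km/h.
Magnitude = |(179.845, 326.019)| = 372.334 km/h.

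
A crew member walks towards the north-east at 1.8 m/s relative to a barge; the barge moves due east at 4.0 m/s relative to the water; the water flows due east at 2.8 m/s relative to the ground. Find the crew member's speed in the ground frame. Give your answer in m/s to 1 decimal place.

8.2 m/s

In east/north components (m/s): crew member relative to barge = (1.273, 1.273); barge relative to water = (4.000, 0.000); water relative to ground = (2.800, 0.000).
Sum = (8.073, 1.273) m/s.
Speed = |(8.073, 1.273)| = 8.173 m/s.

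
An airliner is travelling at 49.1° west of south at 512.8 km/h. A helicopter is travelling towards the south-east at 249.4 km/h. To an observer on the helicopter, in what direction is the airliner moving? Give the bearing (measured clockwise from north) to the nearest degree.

Taking east as x and north as y: airliner velocity = (-387.602, -335.751) km/h; helicopter velocity = (176.352, -176.352) km/h.
Velocity of airliner relative to helicopter = (-387.602, -335.751) − (176.352, -176.352) = (-563.954, -159.399) km/h.
Bearing = atan2(-563.95, -159.40) = 254.22° clockwise from north.

254°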